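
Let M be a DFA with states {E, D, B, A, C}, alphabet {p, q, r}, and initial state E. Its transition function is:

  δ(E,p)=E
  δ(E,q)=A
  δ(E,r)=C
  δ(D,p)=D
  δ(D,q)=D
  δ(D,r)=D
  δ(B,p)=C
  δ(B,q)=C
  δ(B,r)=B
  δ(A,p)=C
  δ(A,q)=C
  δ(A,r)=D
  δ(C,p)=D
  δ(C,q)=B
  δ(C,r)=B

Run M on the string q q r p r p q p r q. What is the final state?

C

E → A → C → B → C → B → C → B → C → B → C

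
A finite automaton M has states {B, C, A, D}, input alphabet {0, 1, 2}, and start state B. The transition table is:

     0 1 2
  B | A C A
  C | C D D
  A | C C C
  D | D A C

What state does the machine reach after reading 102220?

B → C → C → D → C → D → D

D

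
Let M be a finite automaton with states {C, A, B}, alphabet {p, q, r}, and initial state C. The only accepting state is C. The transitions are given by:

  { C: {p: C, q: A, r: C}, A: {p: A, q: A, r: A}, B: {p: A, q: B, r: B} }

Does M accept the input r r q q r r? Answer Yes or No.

No

C → C → C → A → A → A → A
End state A is not accepting.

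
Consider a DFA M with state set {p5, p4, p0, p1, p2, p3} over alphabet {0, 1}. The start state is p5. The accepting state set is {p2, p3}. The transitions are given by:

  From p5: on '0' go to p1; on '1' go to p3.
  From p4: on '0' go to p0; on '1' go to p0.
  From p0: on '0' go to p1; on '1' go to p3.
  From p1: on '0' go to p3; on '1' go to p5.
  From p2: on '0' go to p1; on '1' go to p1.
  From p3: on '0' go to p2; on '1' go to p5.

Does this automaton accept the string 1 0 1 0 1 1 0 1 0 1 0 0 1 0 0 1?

No

Trace: p5 -1-> p3 -0-> p2 -1-> p1 -0-> p3 -1-> p5 -1-> p3 -0-> p2 -1-> p1 -0-> p3 -1-> p5 -0-> p1 -0-> p3 -1-> p5 -0-> p1 -0-> p3 -1-> p5
End state p5 is not accepting.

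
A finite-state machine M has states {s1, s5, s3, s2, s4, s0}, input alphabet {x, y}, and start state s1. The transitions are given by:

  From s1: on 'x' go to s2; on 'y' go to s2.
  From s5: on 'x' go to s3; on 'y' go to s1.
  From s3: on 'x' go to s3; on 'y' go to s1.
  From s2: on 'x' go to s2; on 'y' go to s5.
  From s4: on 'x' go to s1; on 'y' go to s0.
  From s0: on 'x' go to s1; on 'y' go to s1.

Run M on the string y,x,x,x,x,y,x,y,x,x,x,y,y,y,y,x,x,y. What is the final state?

start at s1
read 'y': s1 → s2
read 'x': s2 → s2
read 'x': s2 → s2
read 'x': s2 → s2
read 'x': s2 → s2
read 'y': s2 → s5
read 'x': s5 → s3
read 'y': s3 → s1
read 'x': s1 → s2
read 'x': s2 → s2
read 'x': s2 → s2
read 'y': s2 → s5
read 'y': s5 → s1
read 'y': s1 → s2
read 'y': s2 → s5
read 'x': s5 → s3
read 'x': s3 → s3
read 'y': s3 → s1

s1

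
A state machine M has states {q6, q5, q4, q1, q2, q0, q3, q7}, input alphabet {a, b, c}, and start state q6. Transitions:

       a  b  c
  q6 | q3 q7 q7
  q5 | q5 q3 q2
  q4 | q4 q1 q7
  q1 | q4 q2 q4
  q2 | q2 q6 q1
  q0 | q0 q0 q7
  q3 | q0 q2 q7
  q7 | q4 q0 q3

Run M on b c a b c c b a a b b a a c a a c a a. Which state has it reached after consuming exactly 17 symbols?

q7

start at q6
read 'b': q6 → q7
read 'c': q7 → q3
read 'a': q3 → q0
read 'b': q0 → q0
read 'c': q0 → q7
read 'c': q7 → q3
read 'b': q3 → q2
read 'a': q2 → q2
read 'a': q2 → q2
read 'b': q2 → q6
read 'b': q6 → q7
read 'a': q7 → q4
read 'a': q4 → q4
read 'c': q4 → q7
read 'a': q7 → q4
read 'a': q4 → q4
read 'c': q4 → q7
After 17 symbols: q7.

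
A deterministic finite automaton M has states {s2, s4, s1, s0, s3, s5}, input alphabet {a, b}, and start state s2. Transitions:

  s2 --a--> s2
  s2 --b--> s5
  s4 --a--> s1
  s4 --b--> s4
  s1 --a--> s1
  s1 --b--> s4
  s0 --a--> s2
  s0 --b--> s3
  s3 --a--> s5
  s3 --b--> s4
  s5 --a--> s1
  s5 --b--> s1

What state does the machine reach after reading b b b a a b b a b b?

s4

Trace: s2 -b-> s5 -b-> s1 -b-> s4 -a-> s1 -a-> s1 -b-> s4 -b-> s4 -a-> s1 -b-> s4 -b-> s4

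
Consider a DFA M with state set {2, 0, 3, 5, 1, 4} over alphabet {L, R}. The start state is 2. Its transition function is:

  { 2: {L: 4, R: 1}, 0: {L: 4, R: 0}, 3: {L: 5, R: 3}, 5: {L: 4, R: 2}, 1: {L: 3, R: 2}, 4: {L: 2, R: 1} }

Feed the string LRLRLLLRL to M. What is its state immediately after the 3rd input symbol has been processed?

3

Trace: 2 -L-> 4 -R-> 1 -L-> 3
After 3 symbols: 3.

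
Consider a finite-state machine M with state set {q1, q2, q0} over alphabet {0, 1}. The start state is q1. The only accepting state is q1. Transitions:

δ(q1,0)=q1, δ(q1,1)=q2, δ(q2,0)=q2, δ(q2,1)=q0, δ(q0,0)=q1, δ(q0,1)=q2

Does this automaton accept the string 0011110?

q1 → q1 → q1 → q2 → q0 → q2 → q0 → q1
End state q1 is accepting.

Yes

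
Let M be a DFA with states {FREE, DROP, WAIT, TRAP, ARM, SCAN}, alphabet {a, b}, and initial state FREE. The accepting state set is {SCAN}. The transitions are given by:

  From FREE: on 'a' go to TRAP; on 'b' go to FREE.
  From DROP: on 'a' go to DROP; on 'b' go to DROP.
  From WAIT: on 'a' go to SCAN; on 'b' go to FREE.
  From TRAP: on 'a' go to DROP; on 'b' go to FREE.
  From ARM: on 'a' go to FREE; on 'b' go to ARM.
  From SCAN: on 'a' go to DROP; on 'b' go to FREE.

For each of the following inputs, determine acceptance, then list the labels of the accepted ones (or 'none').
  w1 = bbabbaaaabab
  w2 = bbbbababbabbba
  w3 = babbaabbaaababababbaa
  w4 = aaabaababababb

w1:
  start at FREE
  read 'b': FREE → FREE
  read 'b': FREE → FREE
  read 'a': FREE → TRAP
  read 'b': TRAP → FREE
  read 'b': FREE → FREE
  read 'a': FREE → TRAP
  read 'a': TRAP → DROP
  read 'a': DROP → DROP
  read 'a': DROP → DROP
  read 'b': DROP → DROP
  read 'a': DROP → DROP
  read 'b': DROP → DROP
  end DROP, rejected
w2:
  start at FREE
  read 'b': FREE → FREE
  read 'b': FREE → FREE
  read 'b': FREE → FREE
  read 'b': FREE → FREE
  read 'a': FREE → TRAP
  read 'b': TRAP → FREE
  read 'a': FREE → TRAP
  read 'b': TRAP → FREE
  read 'b': FREE → FREE
  read 'a': FREE → TRAP
  read 'b': TRAP → FREE
  read 'b': FREE → FREE
  read 'b': FREE → FREE
  read 'a': FREE → TRAP
  end TRAP, rejected
w3:
  start at FREE
  read 'b': FREE → FREE
  read 'a': FREE → TRAP
  read 'b': TRAP → FREE
  read 'b': FREE → FREE
  read 'a': FREE → TRAP
  read 'a': TRAP → DROP
  read 'b': DROP → DROP
  read 'b': DROP → DROP
  read 'a': DROP → DROP
  read 'a': DROP → DROP
  read 'a': DROP → DROP
  read 'b': DROP → DROP
  read 'a': DROP → DROP
  read 'b': DROP → DROP
  read 'a': DROP → DROP
  read 'b': DROP → DROP
  read 'a': DROP → DROP
  read 'b': DROP → DROP
  read 'b': DROP → DROP
  read 'a': DROP → DROP
  read 'a': DROP → DROP
  end DROP, rejected
w4:
  start at FREE
  read 'a': FREE → TRAP
  read 'a': TRAP → DROP
  read 'a': DROP → DROP
  read 'b': DROP → DROP
  read 'a': DROP → DROP
  read 'a': DROP → DROP
  read 'b': DROP → DROP
  read 'a': DROP → DROP
  read 'b': DROP → DROP
  read 'a': DROP → DROP
  read 'b': DROP → DROP
  read 'a': DROP → DROP
  read 'b': DROP → DROP
  read 'b': DROP → DROP
  end DROP, rejected

none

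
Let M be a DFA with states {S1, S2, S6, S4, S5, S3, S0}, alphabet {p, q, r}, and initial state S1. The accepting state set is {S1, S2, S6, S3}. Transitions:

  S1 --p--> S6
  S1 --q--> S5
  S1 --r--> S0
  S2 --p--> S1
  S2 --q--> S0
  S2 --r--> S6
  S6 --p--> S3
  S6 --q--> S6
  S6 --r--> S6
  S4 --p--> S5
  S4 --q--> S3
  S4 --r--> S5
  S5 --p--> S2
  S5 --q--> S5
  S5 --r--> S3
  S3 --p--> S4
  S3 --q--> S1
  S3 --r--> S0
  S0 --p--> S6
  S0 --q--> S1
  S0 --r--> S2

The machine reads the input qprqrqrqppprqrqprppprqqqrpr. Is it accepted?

Trace: S1 -q-> S5 -p-> S2 -r-> S6 -q-> S6 -r-> S6 -q-> S6 -r-> S6 -q-> S6 -p-> S3 -p-> S4 -p-> S5 -r-> S3 -q-> S1 -r-> S0 -q-> S1 -p-> S6 -r-> S6 -p-> S3 -p-> S4 -p-> S5 -r-> S3 -q-> S1 -q-> S5 -q-> S5 -r-> S3 -p-> S4 -r-> S5
End state S5 is not accepting.

No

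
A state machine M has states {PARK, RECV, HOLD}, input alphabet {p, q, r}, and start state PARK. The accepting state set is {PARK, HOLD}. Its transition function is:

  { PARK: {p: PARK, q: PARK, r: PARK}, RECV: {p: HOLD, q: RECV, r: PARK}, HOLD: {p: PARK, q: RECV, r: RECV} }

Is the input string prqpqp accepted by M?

start at PARK
read 'p': PARK → PARK
read 'r': PARK → PARK
read 'q': PARK → PARK
read 'p': PARK → PARK
read 'q': PARK → PARK
read 'p': PARK → PARK
End state PARK is accepting.

Yes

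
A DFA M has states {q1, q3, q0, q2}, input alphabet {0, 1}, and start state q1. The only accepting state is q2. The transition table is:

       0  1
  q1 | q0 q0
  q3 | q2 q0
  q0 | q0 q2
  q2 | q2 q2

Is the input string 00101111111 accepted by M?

q1 → q0 → q0 → q2 → q2 → q2 → q2 → q2 → q2 → q2 → q2 → q2
End state q2 is accepting.

Yes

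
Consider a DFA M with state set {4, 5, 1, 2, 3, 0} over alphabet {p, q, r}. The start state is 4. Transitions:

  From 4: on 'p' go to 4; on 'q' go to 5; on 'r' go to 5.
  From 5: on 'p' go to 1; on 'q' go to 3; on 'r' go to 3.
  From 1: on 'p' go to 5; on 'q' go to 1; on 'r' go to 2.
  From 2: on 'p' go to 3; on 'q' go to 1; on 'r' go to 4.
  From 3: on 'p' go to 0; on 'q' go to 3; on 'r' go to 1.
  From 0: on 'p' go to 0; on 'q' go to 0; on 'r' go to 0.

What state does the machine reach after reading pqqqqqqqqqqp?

start at 4
read 'p': 4 → 4
read 'q': 4 → 5
read 'q': 5 → 3
read 'q': 3 → 3
read 'q': 3 → 3
read 'q': 3 → 3
read 'q': 3 → 3
read 'q': 3 → 3
read 'q': 3 → 3
read 'q': 3 → 3
read 'q': 3 → 3
read 'p': 3 → 0

0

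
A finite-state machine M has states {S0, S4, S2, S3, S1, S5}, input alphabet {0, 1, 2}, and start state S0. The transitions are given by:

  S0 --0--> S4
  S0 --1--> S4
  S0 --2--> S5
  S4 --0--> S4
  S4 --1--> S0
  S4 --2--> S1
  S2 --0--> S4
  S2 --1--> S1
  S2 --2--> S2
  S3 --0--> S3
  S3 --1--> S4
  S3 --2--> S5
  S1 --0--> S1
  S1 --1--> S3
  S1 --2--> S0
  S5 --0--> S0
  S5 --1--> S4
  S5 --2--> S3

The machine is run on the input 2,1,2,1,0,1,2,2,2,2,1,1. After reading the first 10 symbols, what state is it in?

start at S0
read '2': S0 → S5
read '1': S5 → S4
read '2': S4 → S1
read '1': S1 → S3
read '0': S3 → S3
read '1': S3 → S4
read '2': S4 → S1
read '2': S1 → S0
read '2': S0 → S5
read '2': S5 → S3
After 10 symbols: S3.

S3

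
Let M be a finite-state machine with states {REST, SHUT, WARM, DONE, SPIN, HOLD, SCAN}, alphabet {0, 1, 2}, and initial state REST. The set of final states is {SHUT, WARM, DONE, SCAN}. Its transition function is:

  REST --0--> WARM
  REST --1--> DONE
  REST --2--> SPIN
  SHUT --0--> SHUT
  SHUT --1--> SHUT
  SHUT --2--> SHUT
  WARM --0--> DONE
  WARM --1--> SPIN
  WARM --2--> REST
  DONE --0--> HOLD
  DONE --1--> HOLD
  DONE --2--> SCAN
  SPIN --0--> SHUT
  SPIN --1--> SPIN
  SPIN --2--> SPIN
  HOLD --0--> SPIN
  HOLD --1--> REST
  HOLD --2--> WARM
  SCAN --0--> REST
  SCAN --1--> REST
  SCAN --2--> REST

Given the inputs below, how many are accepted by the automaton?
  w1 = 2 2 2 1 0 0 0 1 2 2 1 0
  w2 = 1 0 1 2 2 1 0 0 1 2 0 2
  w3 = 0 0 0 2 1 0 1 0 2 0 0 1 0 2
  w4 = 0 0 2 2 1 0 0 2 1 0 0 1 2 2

4

w1: REST → SPIN → SPIN → SPIN → SPIN → SHUT → SHUT → SHUT → SHUT → SHUT → SHUT → SHUT → SHUT  → end SHUT, accepted
w2: REST → DONE → HOLD → REST → SPIN → SPIN → SPIN → SHUT → SHUT → SHUT → SHUT → SHUT → SHUT  → end SHUT, accepted
w3: REST → WARM → DONE → HOLD → WARM → SPIN → SHUT → SHUT → SHUT → SHUT → SHUT → SHUT → SHUT → SHUT → SHUT  → end SHUT, accepted
w4: REST → WARM → DONE → SCAN → REST → DONE → HOLD → SPIN → SPIN → SPIN → SHUT → SHUT → SHUT → SHUT → SHUT  → end SHUT, accepted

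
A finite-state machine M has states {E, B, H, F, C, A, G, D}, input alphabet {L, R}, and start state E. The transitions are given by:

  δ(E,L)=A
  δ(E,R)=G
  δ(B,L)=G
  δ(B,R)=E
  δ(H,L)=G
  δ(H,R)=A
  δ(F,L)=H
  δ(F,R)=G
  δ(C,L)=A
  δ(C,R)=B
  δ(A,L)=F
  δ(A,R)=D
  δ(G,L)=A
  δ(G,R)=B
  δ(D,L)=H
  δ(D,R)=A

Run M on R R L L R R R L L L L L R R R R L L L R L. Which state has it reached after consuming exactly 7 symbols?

Trace: E -R-> G -R-> B -L-> G -L-> A -R-> D -R-> A -R-> D
After 7 symbols: D.

D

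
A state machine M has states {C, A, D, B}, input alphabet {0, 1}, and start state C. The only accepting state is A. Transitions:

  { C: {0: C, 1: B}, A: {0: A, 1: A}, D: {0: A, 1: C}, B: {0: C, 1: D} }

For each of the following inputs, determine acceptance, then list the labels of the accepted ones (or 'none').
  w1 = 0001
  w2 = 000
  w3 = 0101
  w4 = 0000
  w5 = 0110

w5

w1: Trace: C -0-> C -0-> C -0-> C -1-> B  → end B, rejected
w2: Trace: C -0-> C -0-> C -0-> C  → end C, rejected
w3: Trace: C -0-> C -1-> B -0-> C -1-> B  → end B, rejected
w4: Trace: C -0-> C -0-> C -0-> C -0-> C  → end C, rejected
w5: Trace: C -0-> C -1-> B -1-> D -0-> A  → end A, accepted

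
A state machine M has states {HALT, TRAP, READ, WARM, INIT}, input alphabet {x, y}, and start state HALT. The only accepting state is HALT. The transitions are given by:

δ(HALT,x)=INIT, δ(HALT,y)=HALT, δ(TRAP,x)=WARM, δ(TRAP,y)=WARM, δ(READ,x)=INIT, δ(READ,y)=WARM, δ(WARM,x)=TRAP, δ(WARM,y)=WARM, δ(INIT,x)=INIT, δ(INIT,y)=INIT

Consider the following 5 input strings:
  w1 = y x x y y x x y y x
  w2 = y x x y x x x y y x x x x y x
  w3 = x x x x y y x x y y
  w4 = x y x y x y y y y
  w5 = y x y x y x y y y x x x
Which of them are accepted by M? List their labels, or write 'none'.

none

w1: Trace: HALT -y-> HALT -x-> INIT -x-> INIT -y-> INIT -y-> INIT -x-> INIT -x-> INIT -y-> INIT -y-> INIT -x-> INIT  → end INIT, rejected
w2: Trace: HALT -y-> HALT -x-> INIT -x-> INIT -y-> INIT -x-> INIT -x-> INIT -x-> INIT -y-> INIT -y-> INIT -x-> INIT -x-> INIT -x-> INIT -x-> INIT -y-> INIT -x-> INIT  → end INIT, rejected
w3: Trace: HALT -x-> INIT -x-> INIT -x-> INIT -x-> INIT -y-> INIT -y-> INIT -x-> INIT -x-> INIT -y-> INIT -y-> INIT  → end INIT, rejected
w4: Trace: HALT -x-> INIT -y-> INIT -x-> INIT -y-> INIT -x-> INIT -y-> INIT -y-> INIT -y-> INIT -y-> INIT  → end INIT, rejected
w5: Trace: HALT -y-> HALT -x-> INIT -y-> INIT -x-> INIT -y-> INIT -x-> INIT -y-> INIT -y-> INIT -y-> INIT -x-> INIT -x-> INIT -x-> INIT  → end INIT, rejected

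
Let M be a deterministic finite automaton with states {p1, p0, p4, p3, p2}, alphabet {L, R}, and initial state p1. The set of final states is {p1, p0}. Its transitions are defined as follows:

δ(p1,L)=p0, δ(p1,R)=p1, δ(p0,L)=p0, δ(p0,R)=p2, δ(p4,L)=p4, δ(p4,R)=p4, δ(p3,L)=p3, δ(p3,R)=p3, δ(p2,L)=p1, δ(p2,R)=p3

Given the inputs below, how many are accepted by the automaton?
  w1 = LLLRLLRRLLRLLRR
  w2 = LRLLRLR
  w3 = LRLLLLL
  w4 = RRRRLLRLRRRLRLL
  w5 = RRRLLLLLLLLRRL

3

w1: p1 → p0 → p0 → p0 → p2 → p1 → p0 → p2 → p3 → p3 → p3 → p3 → p3 → p3 → p3 → p3  → end p3, rejected
w2: p1 → p0 → p2 → p1 → p0 → p2 → p1 → p1  → end p1, accepted
w3: p1 → p0 → p2 → p1 → p0 → p0 → p0 → p0  → end p0, accepted
w4: p1 → p1 → p1 → p1 → p1 → p0 → p0 → p2 → p1 → p1 → p1 → p1 → p0 → p2 → p1 → p0  → end p0, accepted
w5: p1 → p1 → p1 → p1 → p0 → p0 → p0 → p0 → p0 → p0 → p0 → p0 → p2 → p3 → p3  → end p3, rejected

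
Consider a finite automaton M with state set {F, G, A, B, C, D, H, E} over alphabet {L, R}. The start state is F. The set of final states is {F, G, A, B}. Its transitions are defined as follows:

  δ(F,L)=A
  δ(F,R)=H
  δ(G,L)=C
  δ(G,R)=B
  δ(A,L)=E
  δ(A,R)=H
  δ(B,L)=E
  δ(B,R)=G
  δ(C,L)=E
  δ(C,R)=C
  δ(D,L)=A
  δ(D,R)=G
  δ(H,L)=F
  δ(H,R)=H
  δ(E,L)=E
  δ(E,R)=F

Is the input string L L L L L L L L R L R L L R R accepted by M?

start at F
read 'L': F → A
read 'L': A → E
read 'L': E → E
read 'L': E → E
read 'L': E → E
read 'L': E → E
read 'L': E → E
read 'L': E → E
read 'R': E → F
read 'L': F → A
read 'R': A → H
read 'L': H → F
read 'L': F → A
read 'R': A → H
read 'R': H → H
End state H is not accepting.

No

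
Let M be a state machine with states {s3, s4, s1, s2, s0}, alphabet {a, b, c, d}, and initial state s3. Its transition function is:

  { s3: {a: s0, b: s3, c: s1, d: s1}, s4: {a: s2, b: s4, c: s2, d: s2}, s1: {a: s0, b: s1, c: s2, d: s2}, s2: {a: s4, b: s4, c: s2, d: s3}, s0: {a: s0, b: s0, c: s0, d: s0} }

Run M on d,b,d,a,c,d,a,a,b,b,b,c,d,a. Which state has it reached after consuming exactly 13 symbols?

start at s3
read 'd': s3 → s1
read 'b': s1 → s1
read 'd': s1 → s2
read 'a': s2 → s4
read 'c': s4 → s2
read 'd': s2 → s3
read 'a': s3 → s0
read 'a': s0 → s0
read 'b': s0 → s0
read 'b': s0 → s0
read 'b': s0 → s0
read 'c': s0 → s0
read 'd': s0 → s0
After 13 symbols: s0.

s0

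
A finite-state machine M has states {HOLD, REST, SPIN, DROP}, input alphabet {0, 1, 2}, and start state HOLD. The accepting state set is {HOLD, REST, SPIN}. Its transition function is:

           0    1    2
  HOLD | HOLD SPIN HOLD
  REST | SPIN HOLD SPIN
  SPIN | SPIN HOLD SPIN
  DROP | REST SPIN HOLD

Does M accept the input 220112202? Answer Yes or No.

Yes

HOLD → HOLD → HOLD → HOLD → SPIN → HOLD → HOLD → HOLD → HOLD → HOLD
End state HOLD is accepting.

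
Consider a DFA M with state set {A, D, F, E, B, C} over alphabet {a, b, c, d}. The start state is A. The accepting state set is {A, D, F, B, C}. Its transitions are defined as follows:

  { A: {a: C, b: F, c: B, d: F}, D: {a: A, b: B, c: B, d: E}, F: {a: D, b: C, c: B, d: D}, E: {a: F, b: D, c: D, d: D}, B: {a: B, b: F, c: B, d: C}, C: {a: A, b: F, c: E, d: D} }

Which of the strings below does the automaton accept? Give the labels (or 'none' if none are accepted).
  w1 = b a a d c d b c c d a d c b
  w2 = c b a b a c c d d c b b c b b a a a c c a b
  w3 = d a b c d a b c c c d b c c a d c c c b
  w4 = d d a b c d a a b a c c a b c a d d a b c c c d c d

w1:
  start at A
  read 'b': A → F
  read 'a': F → D
  read 'a': D → A
  read 'd': A → F
  read 'c': F → B
  read 'd': B → C
  read 'b': C → F
  read 'c': F → B
  read 'c': B → B
  read 'd': B → C
  read 'a': C → A
  read 'd': A → F
  read 'c': F → B
  read 'b': B → F
  end F, accepted
w2:
  start at A
  read 'c': A → B
  read 'b': B → F
  read 'a': F → D
  read 'b': D → B
  read 'a': B → B
  read 'c': B → B
  read 'c': B → B
  read 'd': B → C
  read 'd': C → D
  read 'c': D → B
  read 'b': B → F
  read 'b': F → C
  read 'c': C → E
  read 'b': E → D
  read 'b': D → B
  read 'a': B → B
  read 'a': B → B
  read 'a': B → B
  read 'c': B → B
  read 'c': B → B
  read 'a': B → B
  read 'b': B → F
  end F, accepted
w3:
  start at A
  read 'd': A → F
  read 'a': F → D
  read 'b': D → B
  read 'c': B → B
  read 'd': B → C
  read 'a': C → A
  read 'b': A → F
  read 'c': F → B
  read 'c': B → B
  read 'c': B → B
  read 'd': B → C
  read 'b': C → F
  read 'c': F → B
  read 'c': B → B
  read 'a': B → B
  read 'd': B → C
  read 'c': C → E
  read 'c': E → D
  read 'c': D → B
  read 'b': B → F
  end F, accepted
w4:
  start at A
  read 'd': A → F
  read 'd': F → D
  read 'a': D → A
  read 'b': A → F
  read 'c': F → B
  read 'd': B → C
  read 'a': C → A
  read 'a': A → C
  read 'b': C → F
  read 'a': F → D
  read 'c': D → B
  read 'c': B → B
  read 'a': B → B
  read 'b': B → F
  read 'c': F → B
  read 'a': B → B
  read 'd': B → C
  read 'd': C → D
  read 'a': D → A
  read 'b': A → F
  read 'c': F → B
  read 'c': B → B
  read 'c': B → B
  read 'd': B → C
  read 'c': C → E
  read 'd': E → D
  end D, accepted

w1, w2, w3, w4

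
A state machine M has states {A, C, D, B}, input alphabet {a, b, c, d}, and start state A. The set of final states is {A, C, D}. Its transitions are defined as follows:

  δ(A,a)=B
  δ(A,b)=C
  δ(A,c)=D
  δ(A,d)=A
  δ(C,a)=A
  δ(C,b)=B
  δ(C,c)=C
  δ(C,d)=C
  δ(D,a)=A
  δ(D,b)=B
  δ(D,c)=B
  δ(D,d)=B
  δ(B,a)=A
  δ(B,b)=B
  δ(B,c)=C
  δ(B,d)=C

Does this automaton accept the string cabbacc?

No

Trace: A -c-> D -a-> A -b-> C -b-> B -a-> A -c-> D -c-> B
End state B is not accepting.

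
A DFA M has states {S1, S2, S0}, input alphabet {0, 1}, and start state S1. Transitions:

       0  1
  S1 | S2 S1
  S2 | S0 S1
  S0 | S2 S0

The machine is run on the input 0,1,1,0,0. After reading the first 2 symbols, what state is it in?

S1 → S2 → S1
After 2 symbols: S1.

S1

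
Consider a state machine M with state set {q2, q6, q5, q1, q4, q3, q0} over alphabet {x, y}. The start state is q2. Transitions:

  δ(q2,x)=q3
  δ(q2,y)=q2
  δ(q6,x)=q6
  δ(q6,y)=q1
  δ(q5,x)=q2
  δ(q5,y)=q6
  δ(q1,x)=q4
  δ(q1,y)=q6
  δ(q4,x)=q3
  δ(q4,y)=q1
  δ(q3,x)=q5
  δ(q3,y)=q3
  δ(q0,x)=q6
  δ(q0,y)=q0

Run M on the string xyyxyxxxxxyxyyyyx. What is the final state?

q2 → q3 → q3 → q3 → q5 → q6 → q6 → q6 → q6 → q6 → q6 → q1 → q4 → q1 → q6 → q1 → q6 → q6

q6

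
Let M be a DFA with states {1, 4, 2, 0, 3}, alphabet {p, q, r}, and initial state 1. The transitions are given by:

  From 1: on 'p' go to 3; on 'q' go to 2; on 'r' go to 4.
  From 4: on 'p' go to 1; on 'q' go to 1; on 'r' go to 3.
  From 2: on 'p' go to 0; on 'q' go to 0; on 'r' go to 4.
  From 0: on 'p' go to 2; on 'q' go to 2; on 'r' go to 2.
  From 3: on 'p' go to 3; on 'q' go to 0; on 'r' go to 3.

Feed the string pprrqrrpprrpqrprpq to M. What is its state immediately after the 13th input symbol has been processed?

1 → 3 → 3 → 3 → 3 → 0 → 2 → 4 → 1 → 3 → 3 → 3 → 3 → 0
After 13 symbols: 0.

0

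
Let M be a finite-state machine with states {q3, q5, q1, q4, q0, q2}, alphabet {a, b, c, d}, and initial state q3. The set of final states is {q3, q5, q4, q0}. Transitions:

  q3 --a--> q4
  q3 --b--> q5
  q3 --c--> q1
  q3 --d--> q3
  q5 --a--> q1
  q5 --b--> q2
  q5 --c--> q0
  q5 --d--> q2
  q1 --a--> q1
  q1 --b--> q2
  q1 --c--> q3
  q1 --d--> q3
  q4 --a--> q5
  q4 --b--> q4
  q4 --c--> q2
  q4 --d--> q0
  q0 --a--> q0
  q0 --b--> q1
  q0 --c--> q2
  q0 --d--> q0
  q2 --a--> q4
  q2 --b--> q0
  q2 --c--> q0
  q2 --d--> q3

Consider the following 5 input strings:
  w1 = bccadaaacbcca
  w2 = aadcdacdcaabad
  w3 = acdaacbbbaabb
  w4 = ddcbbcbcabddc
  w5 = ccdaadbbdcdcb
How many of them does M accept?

2

w1: q3 → q5 → q0 → q2 → q4 → q0 → q0 → q0 → q0 → q2 → q0 → q2 → q0 → q0  → end q0, accepted
w2: q3 → q4 → q5 → q2 → q0 → q0 → q0 → q2 → q3 → q1 → q1 → q1 → q2 → q4 → q0  → end q0, accepted
w3: q3 → q4 → q2 → q3 → q4 → q5 → q0 → q1 → q2 → q0 → q0 → q0 → q1 → q2  → end q2, rejected
w4: q3 → q3 → q3 → q1 → q2 → q0 → q2 → q0 → q2 → q4 → q4 → q0 → q0 → q2  → end q2, rejected
w5: q3 → q1 → q3 → q3 → q4 → q5 → q2 → q0 → q1 → q3 → q1 → q3 → q1 → q2  → end q2, rejected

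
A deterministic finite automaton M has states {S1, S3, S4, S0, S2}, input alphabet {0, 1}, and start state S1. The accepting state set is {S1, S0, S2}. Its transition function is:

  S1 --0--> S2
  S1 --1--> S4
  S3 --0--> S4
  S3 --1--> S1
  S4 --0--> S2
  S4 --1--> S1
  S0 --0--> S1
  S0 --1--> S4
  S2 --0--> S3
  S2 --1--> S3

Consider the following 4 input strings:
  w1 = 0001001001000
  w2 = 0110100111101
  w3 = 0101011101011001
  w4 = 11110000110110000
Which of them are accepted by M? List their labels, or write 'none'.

w1:
  start at S1
  read '0': S1 → S2
  read '0': S2 → S3
  read '0': S3 → S4
  read '1': S4 → S1
  read '0': S1 → S2
  read '0': S2 → S3
  read '1': S3 → S1
  read '0': S1 → S2
  read '0': S2 → S3
  read '1': S3 → S1
  read '0': S1 → S2
  read '0': S2 → S3
  read '0': S3 → S4
  end S4, rejected
w2:
  start at S1
  read '0': S1 → S2
  read '1': S2 → S3
  read '1': S3 → S1
  read '0': S1 → S2
  read '1': S2 → S3
  read '0': S3 → S4
  read '0': S4 → S2
  read '1': S2 → S3
  read '1': S3 → S1
  read '1': S1 → S4
  read '1': S4 → S1
  read '0': S1 → S2
  read '1': S2 → S3
  end S3, rejected
w3:
  start at S1
  read '0': S1 → S2
  read '1': S2 → S3
  read '0': S3 → S4
  read '1': S4 → S1
  read '0': S1 → S2
  read '1': S2 → S3
  read '1': S3 → S1
  read '1': S1 → S4
  read '0': S4 → S2
  read '1': S2 → S3
  read '0': S3 → S4
  read '1': S4 → S1
  read '1': S1 → S4
  read '0': S4 → S2
  read '0': S2 → S3
  read '1': S3 → S1
  end S1, accepted
w4:
  start at S1
  read '1': S1 → S4
  read '1': S4 → S1
  read '1': S1 → S4
  read '1': S4 → S1
  read '0': S1 → S2
  read '0': S2 → S3
  read '0': S3 → S4
  read '0': S4 → S2
  read '1': S2 → S3
  read '1': S3 → S1
  read '0': S1 → S2
  read '1': S2 → S3
  read '1': S3 → S1
  read '0': S1 → S2
  read '0': S2 → S3
  read '0': S3 → S4
  read '0': S4 → S2
  end S2, accepted

w3, w4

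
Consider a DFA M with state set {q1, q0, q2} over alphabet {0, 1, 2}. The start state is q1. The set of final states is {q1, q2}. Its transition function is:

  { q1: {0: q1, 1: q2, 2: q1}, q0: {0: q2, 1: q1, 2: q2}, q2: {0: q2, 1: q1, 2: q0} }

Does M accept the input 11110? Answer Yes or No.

Yes

q1 → q2 → q1 → q2 → q1 → q1
End state q1 is accepting.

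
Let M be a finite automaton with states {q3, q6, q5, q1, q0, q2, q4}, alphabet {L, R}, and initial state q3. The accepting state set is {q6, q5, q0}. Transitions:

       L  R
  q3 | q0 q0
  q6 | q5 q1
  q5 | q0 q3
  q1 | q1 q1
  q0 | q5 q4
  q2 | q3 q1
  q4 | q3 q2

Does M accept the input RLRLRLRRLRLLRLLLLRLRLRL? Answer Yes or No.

q3 → q0 → q5 → q3 → q0 → q4 → q3 → q0 → q4 → q3 → q0 → q5 → q0 → q4 → q3 → q0 → q5 → q0 → q4 → q3 → q0 → q5 → q3 → q0
End state q0 is accepting.

Yes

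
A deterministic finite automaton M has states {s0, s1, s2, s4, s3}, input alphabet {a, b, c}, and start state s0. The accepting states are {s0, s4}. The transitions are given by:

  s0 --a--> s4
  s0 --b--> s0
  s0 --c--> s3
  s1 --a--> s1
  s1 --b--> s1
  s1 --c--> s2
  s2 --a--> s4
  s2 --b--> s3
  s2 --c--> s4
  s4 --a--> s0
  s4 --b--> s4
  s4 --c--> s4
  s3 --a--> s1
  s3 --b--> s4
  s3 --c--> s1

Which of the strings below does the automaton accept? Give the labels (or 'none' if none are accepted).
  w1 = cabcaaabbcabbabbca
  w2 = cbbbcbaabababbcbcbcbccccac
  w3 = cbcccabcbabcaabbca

w1:
  start at s0
  read 'c': s0 → s3
  read 'a': s3 → s1
  read 'b': s1 → s1
  read 'c': s1 → s2
  read 'a': s2 → s4
  read 'a': s4 → s0
  read 'a': s0 → s4
  read 'b': s4 → s4
  read 'b': s4 → s4
  read 'c': s4 → s4
  read 'a': s4 → s0
  read 'b': s0 → s0
  read 'b': s0 → s0
  read 'a': s0 → s4
  read 'b': s4 → s4
  read 'b': s4 → s4
  read 'c': s4 → s4
  read 'a': s4 → s0
  end s0, accepted
w2:
  start at s0
  read 'c': s0 → s3
  read 'b': s3 → s4
  read 'b': s4 → s4
  read 'b': s4 → s4
  read 'c': s4 → s4
  read 'b': s4 → s4
  read 'a': s4 → s0
  read 'a': s0 → s4
  read 'b': s4 → s4
  read 'a': s4 → s0
  read 'b': s0 → s0
  read 'a': s0 → s4
  read 'b': s4 → s4
  read 'b': s4 → s4
  read 'c': s4 → s4
  read 'b': s4 → s4
  read 'c': s4 → s4
  read 'b': s4 → s4
  read 'c': s4 → s4
  read 'b': s4 → s4
  read 'c': s4 → s4
  read 'c': s4 → s4
  read 'c': s4 → s4
  read 'c': s4 → s4
  read 'a': s4 → s0
  read 'c': s0 → s3
  end s3, rejected
w3:
  start at s0
  read 'c': s0 → s3
  read 'b': s3 → s4
  read 'c': s4 → s4
  read 'c': s4 → s4
  read 'c': s4 → s4
  read 'a': s4 → s0
  read 'b': s0 → s0
  read 'c': s0 → s3
  read 'b': s3 → s4
  read 'a': s4 → s0
  read 'b': s0 → s0
  read 'c': s0 → s3
  read 'a': s3 → s1
  read 'a': s1 → s1
  read 'b': s1 → s1
  read 'b': s1 → s1
  read 'c': s1 → s2
  read 'a': s2 → s4
  end s4, accepted

w1, w3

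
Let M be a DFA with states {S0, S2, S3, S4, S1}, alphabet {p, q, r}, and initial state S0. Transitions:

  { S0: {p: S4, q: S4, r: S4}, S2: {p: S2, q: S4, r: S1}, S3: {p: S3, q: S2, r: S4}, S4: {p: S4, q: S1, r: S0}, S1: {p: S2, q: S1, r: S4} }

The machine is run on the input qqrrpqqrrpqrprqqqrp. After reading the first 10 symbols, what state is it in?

S4

Trace: S0 -q-> S4 -q-> S1 -r-> S4 -r-> S0 -p-> S4 -q-> S1 -q-> S1 -r-> S4 -r-> S0 -p-> S4
After 10 symbols: S4.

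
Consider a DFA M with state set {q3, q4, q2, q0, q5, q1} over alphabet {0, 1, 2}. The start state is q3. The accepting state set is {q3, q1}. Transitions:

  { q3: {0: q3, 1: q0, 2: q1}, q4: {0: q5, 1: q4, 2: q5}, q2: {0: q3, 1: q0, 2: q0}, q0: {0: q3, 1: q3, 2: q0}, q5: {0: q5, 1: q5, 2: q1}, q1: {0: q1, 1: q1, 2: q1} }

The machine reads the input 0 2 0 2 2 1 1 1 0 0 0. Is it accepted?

Yes

start at q3
read '0': q3 → q3
read '2': q3 → q1
read '0': q1 → q1
read '2': q1 → q1
read '2': q1 → q1
read '1': q1 → q1
read '1': q1 → q1
read '1': q1 → q1
read '0': q1 → q1
read '0': q1 → q1
read '0': q1 → q1
End state q1 is accepting.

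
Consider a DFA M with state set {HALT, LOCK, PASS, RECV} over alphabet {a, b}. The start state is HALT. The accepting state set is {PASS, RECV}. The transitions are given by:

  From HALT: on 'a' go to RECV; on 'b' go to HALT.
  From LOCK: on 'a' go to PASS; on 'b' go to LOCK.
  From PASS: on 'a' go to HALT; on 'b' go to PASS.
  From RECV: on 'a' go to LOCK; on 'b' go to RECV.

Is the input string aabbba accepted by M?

start at HALT
read 'a': HALT → RECV
read 'a': RECV → LOCK
read 'b': LOCK → LOCK
read 'b': LOCK → LOCK
read 'b': LOCK → LOCK
read 'a': LOCK → PASS
End state PASS is accepting.

Yes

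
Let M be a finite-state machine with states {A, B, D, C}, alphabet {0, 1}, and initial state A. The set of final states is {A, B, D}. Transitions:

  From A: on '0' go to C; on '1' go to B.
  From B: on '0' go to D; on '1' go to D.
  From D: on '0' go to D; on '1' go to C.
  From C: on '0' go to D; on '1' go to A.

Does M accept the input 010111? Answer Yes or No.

Yes

Trace: A -0-> C -1-> A -0-> C -1-> A -1-> B -1-> D
End state D is accepting.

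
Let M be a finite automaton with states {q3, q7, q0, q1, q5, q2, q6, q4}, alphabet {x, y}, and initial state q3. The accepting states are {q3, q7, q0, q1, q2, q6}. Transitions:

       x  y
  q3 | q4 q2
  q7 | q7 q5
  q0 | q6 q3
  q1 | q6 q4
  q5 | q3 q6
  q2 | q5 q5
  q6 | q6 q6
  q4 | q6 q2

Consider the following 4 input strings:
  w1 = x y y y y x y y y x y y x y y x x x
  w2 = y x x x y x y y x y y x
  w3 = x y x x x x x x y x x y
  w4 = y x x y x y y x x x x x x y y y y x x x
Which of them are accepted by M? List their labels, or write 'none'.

w1, w2, w3, w4

w1:
  start at q3
  read 'x': q3 → q4
  read 'y': q4 → q2
  read 'y': q2 → q5
  read 'y': q5 → q6
  read 'y': q6 → q6
  read 'x': q6 → q6
  read 'y': q6 → q6
  read 'y': q6 → q6
  read 'y': q6 → q6
  read 'x': q6 → q6
  read 'y': q6 → q6
  read 'y': q6 → q6
  read 'x': q6 → q6
  read 'y': q6 → q6
  read 'y': q6 → q6
  read 'x': q6 → q6
  read 'x': q6 → q6
  read 'x': q6 → q6
  end q6, accepted
w2:
  start at q3
  read 'y': q3 → q2
  read 'x': q2 → q5
  read 'x': q5 → q3
  read 'x': q3 → q4
  read 'y': q4 → q2
  read 'x': q2 → q5
  read 'y': q5 → q6
  read 'y': q6 → q6
  read 'x': q6 → q6
  read 'y': q6 → q6
  read 'y': q6 → q6
  read 'x': q6 → q6
  end q6, accepted
w3:
  start at q3
  read 'x': q3 → q4
  read 'y': q4 → q2
  read 'x': q2 → q5
  read 'x': q5 → q3
  read 'x': q3 → q4
  read 'x': q4 → q6
  read 'x': q6 → q6
  read 'x': q6 → q6
  read 'y': q6 → q6
  read 'x': q6 → q6
  read 'x': q6 → q6
  read 'y': q6 → q6
  end q6, accepted
w4:
  start at q3
  read 'y': q3 → q2
  read 'x': q2 → q5
  read 'x': q5 → q3
  read 'y': q3 → q2
  read 'x': q2 → q5
  read 'y': q5 → q6
  read 'y': q6 → q6
  read 'x': q6 → q6
  read 'x': q6 → q6
  read 'x': q6 → q6
  read 'x': q6 → q6
  read 'x': q6 → q6
  read 'x': q6 → q6
  read 'y': q6 → q6
  read 'y': q6 → q6
  read 'y': q6 → q6
  read 'y': q6 → q6
  read 'x': q6 → q6
  read 'x': q6 → q6
  read 'x': q6 → q6
  end q6, accepted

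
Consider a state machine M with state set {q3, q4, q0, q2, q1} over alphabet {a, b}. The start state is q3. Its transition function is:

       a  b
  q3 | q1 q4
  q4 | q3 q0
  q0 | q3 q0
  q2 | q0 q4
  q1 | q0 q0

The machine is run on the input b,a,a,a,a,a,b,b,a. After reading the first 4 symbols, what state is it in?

q3 → q4 → q3 → q1 → q0
After 4 symbols: q0.

q0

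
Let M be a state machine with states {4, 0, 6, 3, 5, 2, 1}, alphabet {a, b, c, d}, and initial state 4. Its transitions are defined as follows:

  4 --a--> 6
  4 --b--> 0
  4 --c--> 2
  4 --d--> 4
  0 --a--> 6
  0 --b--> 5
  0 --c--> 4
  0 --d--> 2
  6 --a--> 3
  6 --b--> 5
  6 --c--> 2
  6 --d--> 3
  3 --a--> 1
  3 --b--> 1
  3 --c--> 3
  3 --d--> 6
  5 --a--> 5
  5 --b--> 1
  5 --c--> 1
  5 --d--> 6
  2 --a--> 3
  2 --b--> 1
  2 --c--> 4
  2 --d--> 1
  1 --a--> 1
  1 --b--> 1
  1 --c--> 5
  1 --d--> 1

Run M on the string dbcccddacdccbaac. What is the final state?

start at 4
read 'd': 4 → 4
read 'b': 4 → 0
read 'c': 0 → 4
read 'c': 4 → 2
read 'c': 2 → 4
read 'd': 4 → 4
read 'd': 4 → 4
read 'a': 4 → 6
read 'c': 6 → 2
read 'd': 2 → 1
read 'c': 1 → 5
read 'c': 5 → 1
read 'b': 1 → 1
read 'a': 1 → 1
read 'a': 1 → 1
read 'c': 1 → 5

5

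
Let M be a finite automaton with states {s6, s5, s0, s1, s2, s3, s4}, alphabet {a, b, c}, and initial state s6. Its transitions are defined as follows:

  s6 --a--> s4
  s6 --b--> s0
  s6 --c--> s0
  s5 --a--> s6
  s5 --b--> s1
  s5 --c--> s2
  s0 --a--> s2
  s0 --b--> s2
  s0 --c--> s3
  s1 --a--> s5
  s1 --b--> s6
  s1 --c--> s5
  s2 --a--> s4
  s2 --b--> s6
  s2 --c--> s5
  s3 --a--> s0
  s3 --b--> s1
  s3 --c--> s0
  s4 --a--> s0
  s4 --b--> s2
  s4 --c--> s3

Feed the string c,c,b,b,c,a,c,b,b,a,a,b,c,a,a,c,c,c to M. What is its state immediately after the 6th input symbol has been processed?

s2

start at s6
read 'c': s6 → s0
read 'c': s0 → s3
read 'b': s3 → s1
read 'b': s1 → s6
read 'c': s6 → s0
read 'a': s0 → s2
After 6 symbols: s2.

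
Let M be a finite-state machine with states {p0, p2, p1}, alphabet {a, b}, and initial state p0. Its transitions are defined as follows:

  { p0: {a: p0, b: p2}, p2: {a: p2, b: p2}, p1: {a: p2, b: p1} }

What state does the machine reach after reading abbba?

p2

start at p0
read 'a': p0 → p0
read 'b': p0 → p2
read 'b': p2 → p2
read 'b': p2 → p2
read 'a': p2 → p2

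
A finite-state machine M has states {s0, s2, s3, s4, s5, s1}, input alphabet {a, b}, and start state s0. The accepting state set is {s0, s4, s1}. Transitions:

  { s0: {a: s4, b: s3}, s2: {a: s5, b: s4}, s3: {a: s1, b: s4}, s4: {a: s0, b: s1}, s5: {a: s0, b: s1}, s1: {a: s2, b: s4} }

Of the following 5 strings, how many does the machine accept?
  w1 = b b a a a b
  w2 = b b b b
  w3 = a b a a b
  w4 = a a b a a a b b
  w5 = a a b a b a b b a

w1: s0 → s3 → s4 → s0 → s4 → s0 → s3  → end s3, rejected
w2: s0 → s3 → s4 → s1 → s4  → end s4, accepted
w3: s0 → s4 → s1 → s2 → s5 → s1  → end s1, accepted
w4: s0 → s4 → s0 → s3 → s1 → s2 → s5 → s1 → s4  → end s4, accepted
w5: s0 → s4 → s0 → s3 → s1 → s4 → s0 → s3 → s4 → s0  → end s0, accepted

4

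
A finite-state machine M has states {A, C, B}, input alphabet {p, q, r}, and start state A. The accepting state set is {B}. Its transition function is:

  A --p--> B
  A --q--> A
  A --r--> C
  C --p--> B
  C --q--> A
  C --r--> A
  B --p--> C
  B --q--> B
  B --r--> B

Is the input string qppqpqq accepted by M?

Yes

A → A → B → C → A → B → B → B
End state B is accepting.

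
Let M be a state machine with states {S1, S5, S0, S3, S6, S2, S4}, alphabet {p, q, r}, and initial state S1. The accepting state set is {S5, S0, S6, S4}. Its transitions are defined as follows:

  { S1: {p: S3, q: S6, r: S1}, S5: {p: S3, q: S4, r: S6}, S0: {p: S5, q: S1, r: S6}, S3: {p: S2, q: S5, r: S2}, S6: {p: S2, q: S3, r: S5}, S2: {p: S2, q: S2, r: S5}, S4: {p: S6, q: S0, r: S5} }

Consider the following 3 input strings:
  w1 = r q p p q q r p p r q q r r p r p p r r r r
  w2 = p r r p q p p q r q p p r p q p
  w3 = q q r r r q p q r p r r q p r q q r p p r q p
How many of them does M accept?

2

w1: S1 → S1 → S6 → S2 → S2 → S2 → S2 → S5 → S3 → S2 → S5 → S4 → S0 → S6 → S5 → S3 → S2 → S2 → S2 → S5 → S6 → S5 → S6  → end S6, accepted
w2: S1 → S3 → S2 → S5 → S3 → S5 → S3 → S2 → S2 → S5 → S4 → S6 → S2 → S5 → S3 → S5 → S3  → end S3, rejected
w3: S1 → S6 → S3 → S2 → S5 → S6 → S3 → S2 → S2 → S5 → S3 → S2 → S5 → S4 → S6 → S5 → S4 → S0 → S6 → S2 → S2 → S5 → S4 → S6  → end S6, accepted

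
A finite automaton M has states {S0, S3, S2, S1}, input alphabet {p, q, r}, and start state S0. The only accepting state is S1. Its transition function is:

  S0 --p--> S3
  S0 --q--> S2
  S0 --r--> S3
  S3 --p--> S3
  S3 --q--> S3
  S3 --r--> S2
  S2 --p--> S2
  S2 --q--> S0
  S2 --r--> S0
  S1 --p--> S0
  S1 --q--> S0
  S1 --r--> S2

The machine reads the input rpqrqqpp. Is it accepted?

No

start at S0
read 'r': S0 → S3
read 'p': S3 → S3
read 'q': S3 → S3
read 'r': S3 → S2
read 'q': S2 → S0
read 'q': S0 → S2
read 'p': S2 → S2
read 'p': S2 → S2
End state S2 is not accepting.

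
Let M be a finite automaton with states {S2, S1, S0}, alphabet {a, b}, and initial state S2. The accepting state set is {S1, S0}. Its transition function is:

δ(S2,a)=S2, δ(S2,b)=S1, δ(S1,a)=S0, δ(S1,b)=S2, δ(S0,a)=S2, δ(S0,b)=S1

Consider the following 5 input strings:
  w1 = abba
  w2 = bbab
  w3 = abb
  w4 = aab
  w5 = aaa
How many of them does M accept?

w1:
  start at S2
  read 'a': S2 → S2
  read 'b': S2 → S1
  read 'b': S1 → S2
  read 'a': S2 → S2
  end S2, rejected
w2:
  start at S2
  read 'b': S2 → S1
  read 'b': S1 → S2
  read 'a': S2 → S2
  read 'b': S2 → S1
  end S1, accepted
w3:
  start at S2
  read 'a': S2 → S2
  read 'b': S2 → S1
  read 'b': S1 → S2
  end S2, rejected
w4:
  start at S2
  read 'a': S2 → S2
  read 'a': S2 → S2
  read 'b': S2 → S1
  end S1, accepted
w5:
  start at S2
  read 'a': S2 → S2
  read 'a': S2 → S2
  read 'a': S2 → S2
  end S2, rejected

2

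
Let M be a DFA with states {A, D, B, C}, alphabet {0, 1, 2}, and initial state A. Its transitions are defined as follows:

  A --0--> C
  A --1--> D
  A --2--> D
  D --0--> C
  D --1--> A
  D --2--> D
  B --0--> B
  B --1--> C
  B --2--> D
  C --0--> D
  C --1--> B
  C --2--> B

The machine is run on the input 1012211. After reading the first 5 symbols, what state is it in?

Trace: A -1-> D -0-> C -1-> B -2-> D -2-> D
After 5 symbols: D.

D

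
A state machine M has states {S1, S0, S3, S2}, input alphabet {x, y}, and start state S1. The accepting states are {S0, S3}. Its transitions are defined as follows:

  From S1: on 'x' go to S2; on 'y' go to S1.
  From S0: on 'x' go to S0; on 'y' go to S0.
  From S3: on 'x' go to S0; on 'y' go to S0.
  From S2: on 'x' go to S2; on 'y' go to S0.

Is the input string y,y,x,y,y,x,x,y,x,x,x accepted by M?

Trace: S1 -y-> S1 -y-> S1 -x-> S2 -y-> S0 -y-> S0 -x-> S0 -x-> S0 -y-> S0 -x-> S0 -x-> S0 -x-> S0
End state S0 is accepting.

Yes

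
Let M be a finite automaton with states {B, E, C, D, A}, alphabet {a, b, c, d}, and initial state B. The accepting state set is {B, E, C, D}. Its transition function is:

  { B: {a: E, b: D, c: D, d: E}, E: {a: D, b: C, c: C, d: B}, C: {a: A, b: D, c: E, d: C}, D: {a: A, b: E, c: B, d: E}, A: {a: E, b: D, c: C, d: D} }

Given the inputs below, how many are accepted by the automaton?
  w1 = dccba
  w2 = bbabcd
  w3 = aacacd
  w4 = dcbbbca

3

w1:
  start at B
  read 'd': B → E
  read 'c': E → C
  read 'c': C → E
  read 'b': E → C
  read 'a': C → A
  end A, rejected
w2:
  start at B
  read 'b': B → D
  read 'b': D → E
  read 'a': E → D
  read 'b': D → E
  read 'c': E → C
  read 'd': C → C
  end C, accepted
w3:
  start at B
  read 'a': B → E
  read 'a': E → D
  read 'c': D → B
  read 'a': B → E
  read 'c': E → C
  read 'd': C → C
  end C, accepted
w4:
  start at B
  read 'd': B → E
  read 'c': E → C
  read 'b': C → D
  read 'b': D → E
  read 'b': E → C
  read 'c': C → E
  read 'a': E → D
  end D, accepted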